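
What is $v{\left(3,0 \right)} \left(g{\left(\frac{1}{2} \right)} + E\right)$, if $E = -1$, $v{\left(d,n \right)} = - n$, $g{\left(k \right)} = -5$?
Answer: $0$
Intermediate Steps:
$v{\left(3,0 \right)} \left(g{\left(\frac{1}{2} \right)} + E\right) = \left(-1\right) 0 \left(-5 - 1\right) = 0 \left(-6\right) = 0$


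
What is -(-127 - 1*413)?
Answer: 540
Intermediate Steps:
-(-127 - 1*413) = -(-127 - 413) = -1*(-540) = 540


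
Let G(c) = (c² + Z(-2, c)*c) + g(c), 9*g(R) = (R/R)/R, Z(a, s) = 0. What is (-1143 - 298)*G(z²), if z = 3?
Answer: -9455842/81 ≈ -1.1674e+5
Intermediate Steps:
g(R) = 1/(9*R) (g(R) = ((R/R)/R)/9 = (1/R)/9 = 1/(9*R))
G(c) = c² + 1/(9*c) (G(c) = (c² + 0*c) + 1/(9*c) = (c² + 0) + 1/(9*c) = c² + 1/(9*c))
(-1143 - 298)*G(z²) = (-1143 - 298)*((⅑ + (3²)³)/(3²)) = -1441*(⅑ + 9³)/9 = -1441*(⅑ + 729)/9 = -1441*6562/(9*9) = -1441*6562/81 = -9455842/81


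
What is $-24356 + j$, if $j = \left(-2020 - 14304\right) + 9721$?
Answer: $-30959$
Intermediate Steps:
$j = -6603$ ($j = -16324 + 9721 = -6603$)
$-24356 + j = -24356 - 6603 = -30959$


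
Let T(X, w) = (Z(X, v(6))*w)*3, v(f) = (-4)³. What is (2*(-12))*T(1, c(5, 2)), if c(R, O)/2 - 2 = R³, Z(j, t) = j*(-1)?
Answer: 18288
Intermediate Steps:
v(f) = -64
Z(j, t) = -j
c(R, O) = 4 + 2*R³
T(X, w) = -3*X*w (T(X, w) = ((-X)*w)*3 = -X*w*3 = -3*X*w)
(2*(-12))*T(1, c(5, 2)) = (2*(-12))*(-3*1*(4 + 2*5³)) = -(-72)*(4 + 2*125) = -(-72)*(4 + 250) = -(-72)*254 = -24*(-762) = 18288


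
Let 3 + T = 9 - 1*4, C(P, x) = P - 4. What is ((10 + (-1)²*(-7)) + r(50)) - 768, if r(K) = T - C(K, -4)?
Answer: -809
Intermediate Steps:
C(P, x) = -4 + P
T = 2 (T = -3 + (9 - 1*4) = -3 + (9 - 4) = -3 + 5 = 2)
r(K) = 6 - K (r(K) = 2 - (-4 + K) = 2 + (4 - K) = 6 - K)
((10 + (-1)²*(-7)) + r(50)) - 768 = ((10 + (-1)²*(-7)) + (6 - 1*50)) - 768 = ((10 + 1*(-7)) + (6 - 50)) - 768 = ((10 - 7) - 44) - 768 = (3 - 44) - 768 = -41 - 768 = -809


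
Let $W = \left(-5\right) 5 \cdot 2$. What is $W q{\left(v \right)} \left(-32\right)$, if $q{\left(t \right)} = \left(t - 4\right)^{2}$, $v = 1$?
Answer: $14400$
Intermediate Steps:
$W = -50$ ($W = \left(-25\right) 2 = -50$)
$q{\left(t \right)} = \left(-4 + t\right)^{2}$
$W q{\left(v \right)} \left(-32\right) = - 50 \left(-4 + 1\right)^{2} \left(-32\right) = - 50 \left(-3\right)^{2} \left(-32\right) = \left(-50\right) 9 \left(-32\right) = \left(-450\right) \left(-32\right) = 14400$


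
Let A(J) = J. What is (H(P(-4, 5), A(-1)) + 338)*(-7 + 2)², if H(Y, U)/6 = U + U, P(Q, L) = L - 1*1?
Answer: 8150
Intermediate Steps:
P(Q, L) = -1 + L (P(Q, L) = L - 1 = -1 + L)
H(Y, U) = 12*U (H(Y, U) = 6*(U + U) = 6*(2*U) = 12*U)
(H(P(-4, 5), A(-1)) + 338)*(-7 + 2)² = (12*(-1) + 338)*(-7 + 2)² = (-12 + 338)*(-5)² = 326*25 = 8150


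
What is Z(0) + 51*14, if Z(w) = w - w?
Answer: 714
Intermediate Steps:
Z(w) = 0
Z(0) + 51*14 = 0 + 51*14 = 0 + 714 = 714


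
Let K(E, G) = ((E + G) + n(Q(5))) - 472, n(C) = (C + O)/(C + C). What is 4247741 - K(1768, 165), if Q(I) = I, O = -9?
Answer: 21231402/5 ≈ 4.2463e+6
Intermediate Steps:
n(C) = (-9 + C)/(2*C) (n(C) = (C - 9)/(C + C) = (-9 + C)/((2*C)) = (-9 + C)*(1/(2*C)) = (-9 + C)/(2*C))
K(E, G) = -2362/5 + E + G (K(E, G) = ((E + G) + (½)*(-9 + 5)/5) - 472 = ((E + G) + (½)*(⅕)*(-4)) - 472 = ((E + G) - ⅖) - 472 = (-⅖ + E + G) - 472 = -2362/5 + E + G)
4247741 - K(1768, 165) = 4247741 - (-2362/5 + 1768 + 165) = 4247741 - 1*7303/5 = 4247741 - 7303/5 = 21231402/5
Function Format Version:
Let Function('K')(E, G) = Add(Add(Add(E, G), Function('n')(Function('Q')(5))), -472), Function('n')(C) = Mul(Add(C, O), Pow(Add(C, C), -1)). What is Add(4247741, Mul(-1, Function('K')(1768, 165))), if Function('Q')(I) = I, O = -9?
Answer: Rational(21231402, 5) ≈ 4.2463e+6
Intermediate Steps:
Function('n')(C) = Mul(Rational(1, 2), Pow(C, -1), Add(-9, C)) (Function('n')(C) = Mul(Add(C, -9), Pow(Add(C, C), -1)) = Mul(Add(-9, C), Pow(Mul(2, C), -1)) = Mul(Add(-9, C), Mul(Rational(1, 2), Pow(C, -1))) = Mul(Rational(1, 2), Pow(C, -1), Add(-9, C)))
Function('K')(E, G) = Add(Rational(-2362, 5), E, G) (Function('K')(E, G) = Add(Add(Add(E, G), Mul(Rational(1, 2), Pow(5, -1), Add(-9, 5))), -472) = Add(Add(Add(E, G), Mul(Rational(1, 2), Rational(1, 5), -4)), -472) = Add(Add(Add(E, G), Rational(-2, 5)), -472) = Add(Add(Rational(-2, 5), E, G), -472) = Add(Rational(-2362, 5), E, G))
Add(4247741, Mul(-1, Function('K')(1768, 165))) = Add(4247741, Mul(-1, Add(Rational(-2362, 5), 1768, 165))) = Add(4247741, Mul(-1, Rational(7303, 5))) = Add(4247741, Rational(-7303, 5)) = Rational(21231402, 5)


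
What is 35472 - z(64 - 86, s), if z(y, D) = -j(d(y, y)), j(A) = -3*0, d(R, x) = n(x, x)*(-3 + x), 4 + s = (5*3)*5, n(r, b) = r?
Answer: 35472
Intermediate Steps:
s = 71 (s = -4 + (5*3)*5 = -4 + 15*5 = -4 + 75 = 71)
d(R, x) = x*(-3 + x)
j(A) = 0
z(y, D) = 0 (z(y, D) = -1*0 = 0)
35472 - z(64 - 86, s) = 35472 - 1*0 = 35472 + 0 = 35472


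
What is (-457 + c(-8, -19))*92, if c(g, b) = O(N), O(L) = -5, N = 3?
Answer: -42504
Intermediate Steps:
c(g, b) = -5
(-457 + c(-8, -19))*92 = (-457 - 5)*92 = -462*92 = -42504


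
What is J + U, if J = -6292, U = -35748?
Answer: -42040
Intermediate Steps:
J + U = -6292 - 35748 = -42040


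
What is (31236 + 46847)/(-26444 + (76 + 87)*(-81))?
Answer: -78083/39647 ≈ -1.9695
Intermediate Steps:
(31236 + 46847)/(-26444 + (76 + 87)*(-81)) = 78083/(-26444 + 163*(-81)) = 78083/(-26444 - 13203) = 78083/(-39647) = 78083*(-1/39647) = -78083/39647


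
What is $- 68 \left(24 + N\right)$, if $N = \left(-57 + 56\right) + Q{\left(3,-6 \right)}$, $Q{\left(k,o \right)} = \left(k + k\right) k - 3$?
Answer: $-2584$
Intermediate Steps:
$Q{\left(k,o \right)} = -3 + 2 k^{2}$ ($Q{\left(k,o \right)} = 2 k k - 3 = 2 k^{2} - 3 = -3 + 2 k^{2}$)
$N = 14$ ($N = \left(-57 + 56\right) - \left(3 - 2 \cdot 3^{2}\right) = -1 + \left(-3 + 2 \cdot 9\right) = -1 + \left(-3 + 18\right) = -1 + 15 = 14$)
$- 68 \left(24 + N\right) = - 68 \left(24 + 14\right) = \left(-68\right) 38 = -2584$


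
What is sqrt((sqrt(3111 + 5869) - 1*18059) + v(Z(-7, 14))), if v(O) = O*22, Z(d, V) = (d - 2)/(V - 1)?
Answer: sqrt(-3054545 + 338*sqrt(2245))/13 ≈ 134.09*I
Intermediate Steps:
Z(d, V) = (-2 + d)/(-1 + V)
v(O) = 22*O
sqrt((sqrt(3111 + 5869) - 1*18059) + v(Z(-7, 14))) = sqrt((sqrt(3111 + 5869) - 1*18059) + 22*((-2 - 7)/(-1 + 14))) = sqrt((sqrt(8980) - 18059) + 22*(-9/13)) = sqrt((2*sqrt(2245) - 18059) + 22*((1/13)*(-9))) = sqrt((-18059 + 2*sqrt(2245)) + 22*(-9/13)) = sqrt((-18059 + 2*sqrt(2245)) - 198/13) = sqrt(-234965/13 + 2*sqrt(2245))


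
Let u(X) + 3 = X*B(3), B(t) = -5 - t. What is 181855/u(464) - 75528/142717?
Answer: -5246877311/106038731 ≈ -49.481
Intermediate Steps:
u(X) = -3 - 8*X (u(X) = -3 + X*(-5 - 1*3) = -3 + X*(-5 - 3) = -3 + X*(-8) = -3 - 8*X)
181855/u(464) - 75528/142717 = 181855/(-3 - 8*464) - 75528/142717 = 181855/(-3 - 3712) - 75528*1/142717 = 181855/(-3715) - 75528/142717 = 181855*(-1/3715) - 75528/142717 = -36371/743 - 75528/142717 = -5246877311/106038731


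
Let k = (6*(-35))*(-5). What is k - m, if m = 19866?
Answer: -18816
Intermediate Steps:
k = 1050 (k = -210*(-5) = 1050)
k - m = 1050 - 1*19866 = 1050 - 19866 = -18816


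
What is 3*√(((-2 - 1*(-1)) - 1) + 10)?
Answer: 6*√2 ≈ 8.4853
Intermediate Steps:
3*√(((-2 - 1*(-1)) - 1) + 10) = 3*√(((-2 + 1) - 1) + 10) = 3*√((-1 - 1) + 10) = 3*√(-2 + 10) = 3*√8 = 3*(2*√2) = 6*√2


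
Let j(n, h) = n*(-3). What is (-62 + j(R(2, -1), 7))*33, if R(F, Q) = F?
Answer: -2244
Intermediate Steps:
j(n, h) = -3*n
(-62 + j(R(2, -1), 7))*33 = (-62 - 3*2)*33 = (-62 - 6)*33 = -68*33 = -2244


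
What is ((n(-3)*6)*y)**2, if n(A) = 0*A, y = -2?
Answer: 0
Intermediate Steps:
n(A) = 0
((n(-3)*6)*y)**2 = ((0*6)*(-2))**2 = (0*(-2))**2 = 0**2 = 0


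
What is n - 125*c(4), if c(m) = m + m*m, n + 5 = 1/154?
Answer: -385769/154 ≈ -2505.0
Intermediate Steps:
n = -769/154 (n = -5 + 1/154 = -769/154 ≈ -4.9935)
c(m) = m + m²
n - 125*c(4) = -769/154 - 500*(1 + 4) = -769/154 - 500*5 = -769/154 - 125*20 = -769/154 - 2500 = -385769/154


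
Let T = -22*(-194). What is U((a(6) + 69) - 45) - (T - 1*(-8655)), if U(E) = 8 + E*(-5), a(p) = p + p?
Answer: -13095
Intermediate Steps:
a(p) = 2*p
T = 4268
U(E) = 8 - 5*E
U((a(6) + 69) - 45) - (T - 1*(-8655)) = (8 - 5*((2*6 + 69) - 45)) - (4268 - 1*(-8655)) = (8 - 5*((12 + 69) - 45)) - (4268 + 8655) = (8 - 5*(81 - 45)) - 1*12923 = (8 - 5*36) - 12923 = (8 - 180) - 12923 = -172 - 12923 = -13095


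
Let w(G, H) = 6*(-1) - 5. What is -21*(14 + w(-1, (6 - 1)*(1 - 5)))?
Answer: -63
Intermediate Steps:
w(G, H) = -11 (w(G, H) = -6 - 5 = -11)
-21*(14 + w(-1, (6 - 1)*(1 - 5))) = -21*(14 - 11) = -21*3 = -63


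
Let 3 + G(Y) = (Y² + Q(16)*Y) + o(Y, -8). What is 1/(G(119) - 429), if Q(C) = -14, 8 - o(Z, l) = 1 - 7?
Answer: 1/12077 ≈ 8.2802e-5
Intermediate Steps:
o(Z, l) = 14 (o(Z, l) = 8 - (1 - 7) = 8 - 1*(-6) = 8 + 6 = 14)
G(Y) = 11 + Y² - 14*Y (G(Y) = -3 + ((Y² - 14*Y) + 14) = -3 + (14 + Y² - 14*Y) = 11 + Y² - 14*Y)
1/(G(119) - 429) = 1/((11 + 119² - 14*119) - 429) = 1/((11 + 14161 - 1666) - 429) = 1/(12506 - 429) = 1/12077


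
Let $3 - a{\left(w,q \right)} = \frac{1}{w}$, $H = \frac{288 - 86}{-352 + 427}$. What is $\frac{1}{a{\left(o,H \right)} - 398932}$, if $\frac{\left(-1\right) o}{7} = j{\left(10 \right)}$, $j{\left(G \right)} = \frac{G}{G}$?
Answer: $- \frac{7}{2792502} \approx -2.5067 \cdot 10^{-6}$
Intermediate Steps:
$j{\left(G \right)} = 1$
$o = -7$ ($o = \left(-7\right) 1 = -7$)
$H = \frac{202}{75} \approx 2.6933$
$a{\left(w,q \right)} = 3 - \frac{1}{w}$
$\frac{1}{a{\left(o,H \right)} - 398932} = \frac{1}{\left(3 - \frac{1}{-7}\right) - 398932} = \frac{1}{\left(3 - - \frac{1}{7}\right) - 398932} = \frac{1}{\left(3 + \frac{1}{7}\right) - 398932} = \frac{1}{\frac{22}{7} - 398932} = \frac{1}{- \frac{2792502}{7}} = - \frac{7}{2792502}$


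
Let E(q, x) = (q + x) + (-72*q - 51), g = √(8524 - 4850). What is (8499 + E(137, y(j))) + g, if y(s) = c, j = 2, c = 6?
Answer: -1273 + √3674 ≈ -1212.4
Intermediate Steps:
g = √3674 ≈ 60.614
y(s) = 6
E(q, x) = -51 + x - 71*q (E(q, x) = (q + x) + (-51 - 72*q) = -51 + x - 71*q)
(8499 + E(137, y(j))) + g = (8499 + (-51 + 6 - 71*137)) + √3674 = (8499 + (-51 + 6 - 9727)) + √3674 = (8499 - 9772) + √3674 = -1273 + √3674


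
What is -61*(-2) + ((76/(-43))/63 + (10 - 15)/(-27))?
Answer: 992771/8127 ≈ 122.16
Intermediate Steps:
-61*(-2) + ((76/(-43))/63 + (10 - 15)/(-27)) = 122 + ((76*(-1/43))*(1/63) - 5*(-1/27)) = 122 + (-76/43*1/63 + 5/27) = 122 + (-76/2709 + 5/27) = 122 + 1277/8127 = 992771/8127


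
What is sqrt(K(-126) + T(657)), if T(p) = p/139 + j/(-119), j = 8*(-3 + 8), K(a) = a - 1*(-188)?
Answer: sqrt(18164747265)/16541 ≈ 8.1480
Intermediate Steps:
K(a) = 188 + a (K(a) = a + 188 = 188 + a)
j = 40 (j = 8*5 = 40)
T(p) = -40/119 + p/139 (T(p) = p/139 + 40/(-119) = p*(1/139) + 40*(-1/119) = p/139 - 40/119 = -40/119 + p/139)
sqrt(K(-126) + T(657)) = sqrt((188 - 126) + (-40/119 + (1/139)*657)) = sqrt(62 + (-40/119 + 657/139)) = sqrt(62 + 72623/16541) = sqrt(1098165/16541) = sqrt(18164747265)/16541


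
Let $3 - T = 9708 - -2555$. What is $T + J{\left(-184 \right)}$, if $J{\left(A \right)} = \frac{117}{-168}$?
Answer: $- \frac{686599}{56} \approx -12261.0$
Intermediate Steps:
$T = -12260$ ($T = 3 - \left(9708 - -2555\right) = 3 - \left(9708 + 2555\right) = 3 - 12263 = -12260$)
$J{\left(A \right)} = - \frac{39}{56}$ ($J{\left(A \right)} = 117 \left(- \frac{1}{168}\right) = - \frac{39}{56}$)
$T + J{\left(-184 \right)} = -12260 - \frac{39}{56} = - \frac{686599}{56}$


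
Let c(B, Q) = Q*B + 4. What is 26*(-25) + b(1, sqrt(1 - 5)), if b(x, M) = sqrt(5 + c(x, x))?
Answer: -650 + sqrt(10) ≈ -646.84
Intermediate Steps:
c(B, Q) = 4 + B*Q (c(B, Q) = B*Q + 4 = 4 + B*Q)
b(x, M) = sqrt(9 + x**2) (b(x, M) = sqrt(5 + (4 + x*x)) = sqrt(5 + (4 + x**2)) = sqrt(9 + x**2))
26*(-25) + b(1, sqrt(1 - 5)) = 26*(-25) + sqrt(9 + 1**2) = -650 + sqrt(9 + 1) = -650 + sqrt(10)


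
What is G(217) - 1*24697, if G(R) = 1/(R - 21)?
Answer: -4840611/196 ≈ -24697.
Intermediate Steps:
G(R) = 1/(-21 + R)
G(217) - 1*24697 = 1/(-21 + 217) - 1*24697 = 1/196 - 24697 = -4840611/196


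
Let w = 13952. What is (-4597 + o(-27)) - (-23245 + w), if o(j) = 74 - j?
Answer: 4797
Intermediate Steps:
(-4597 + o(-27)) - (-23245 + w) = (-4597 + (74 - 1*(-27))) - (-23245 + 13952) = (-4597 + (74 + 27)) - 1*(-9293) = (-4597 + 101) + 9293 = -4496 + 9293 = 4797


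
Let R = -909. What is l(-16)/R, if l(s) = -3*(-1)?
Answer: -1/303 ≈ -0.0033003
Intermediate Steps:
l(s) = 3
l(-16)/R = 3/(-909) = 3*(-1/909) = -1/303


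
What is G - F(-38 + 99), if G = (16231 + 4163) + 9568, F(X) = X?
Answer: 29901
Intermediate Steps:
G = 29962 (G = 20394 + 9568 = 29962)
G - F(-38 + 99) = 29962 - (-38 + 99) = 29962 - 1*61 = 29962 - 61 = 29901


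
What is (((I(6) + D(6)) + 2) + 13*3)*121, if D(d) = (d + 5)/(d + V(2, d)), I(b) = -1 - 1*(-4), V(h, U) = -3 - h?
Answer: 6655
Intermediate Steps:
I(b) = 3 (I(b) = -1 + 4 = 3)
D(d) = (5 + d)/(-5 + d) (D(d) = (d + 5)/(d + (-3 - 1*2)) = (5 + d)/(d + (-3 - 2)) = (5 + d)/(d - 5) = (5 + d)/(-5 + d))
(((I(6) + D(6)) + 2) + 13*3)*121 = (((3 + (5 + 6)/(-5 + 6)) + 2) + 13*3)*121 = (((3 + 11/1) + 2) + 39)*121 = (((3 + 1*11) + 2) + 39)*121 = (((3 + 11) + 2) + 39)*121 = ((14 + 2) + 39)*121 = (16 + 39)*121 = 55*121 = 6655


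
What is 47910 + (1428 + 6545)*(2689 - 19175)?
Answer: -131394968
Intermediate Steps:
47910 + (1428 + 6545)*(2689 - 19175) = 47910 + 7973*(-16486) = 47910 - 131442878 = -131394968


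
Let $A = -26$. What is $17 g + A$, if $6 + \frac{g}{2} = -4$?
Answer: $-366$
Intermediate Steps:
$g = -20$ ($g = -12 + 2 \left(-4\right) = -12 - 8 = -20$)
$17 g + A = 17 \left(-20\right) - 26 = -340 - 26 = -366$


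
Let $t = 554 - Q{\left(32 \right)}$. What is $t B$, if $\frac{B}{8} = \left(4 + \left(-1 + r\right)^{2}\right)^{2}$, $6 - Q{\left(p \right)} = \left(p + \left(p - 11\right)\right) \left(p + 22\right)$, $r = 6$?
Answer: $22942480$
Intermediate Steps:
$Q{\left(p \right)} = 6 - \left(-11 + 2 p\right) \left(22 + p\right)$ ($Q{\left(p \right)} = 6 - \left(p + \left(p - 11\right)\right) \left(p + 22\right) = 6 - \left(p + \left(-11 + p\right)\right) \left(22 + p\right) = 6 - \left(-11 + 2 p\right) \left(22 + p\right)$)
$t = 3410$ ($t = 554 - \left(248 - 1056 - 2 \cdot 32^{2}\right) = 554 - \left(248 - 1056 - 2048\right) = 554 - -2856 = 554 + 2856 = 3410$)
$B = 6728$ ($B = 8 \left(4 + \left(-1 + 6\right)^{2}\right)^{2} = 8 \left(4 + 5^{2}\right)^{2} = 8 \left(4 + 25\right)^{2} = 8 \cdot 29^{2} = 8 \cdot 841 = 6728$)
$t B = 3410 \cdot 6728 = 22942480$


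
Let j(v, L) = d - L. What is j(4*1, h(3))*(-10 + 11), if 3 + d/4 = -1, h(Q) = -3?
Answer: -13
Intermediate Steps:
d = -16 (d = -12 + 4*(-1) = -12 - 4 = -16)
j(v, L) = -16 - L
j(4*1, h(3))*(-10 + 11) = (-16 - 1*(-3))*(-10 + 11) = (-16 + 3)*1 = -13*1 = -13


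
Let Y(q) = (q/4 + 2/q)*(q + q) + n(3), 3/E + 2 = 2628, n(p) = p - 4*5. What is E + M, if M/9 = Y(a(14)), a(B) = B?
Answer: 2008893/2626 ≈ 765.00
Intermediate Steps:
n(p) = -20 + p (n(p) = p - 20 = -20 + p)
E = 3/2626 (E = 3/(-2 + 2628) = 3/2626 ≈ 0.0011424)
Y(q) = -17 + 2*q*(2/q + q/4) (Y(q) = (q/4 + 2/q)*(q + q) + (-20 + 3) = (q*(¼) + 2/q)*(2*q) - 17 = (q/4 + 2/q)*(2*q) - 17 = (2/q + q/4)*(2*q) - 17 = 2*q*(2/q + q/4) - 17 = -17 + 2*q*(2/q + q/4))
M = 765 (M = 9*(-13 + (½)*14²) = 9*(-13 + (½)*196) = 9*(-13 + 98) = 9*85 = 765)
E + M = 3/2626 + 765 = 2008893/2626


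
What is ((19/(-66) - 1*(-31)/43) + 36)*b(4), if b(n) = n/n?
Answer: 103397/2838 ≈ 36.433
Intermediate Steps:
b(n) = 1
((19/(-66) - 1*(-31)/43) + 36)*b(4) = ((19/(-66) - 1*(-31)/43) + 36)*1 = ((19*(-1/66) + 31*(1/43)) + 36)*1 = ((-19/66 + 31/43) + 36)*1 = (1229/2838 + 36)*1 = (103397/2838)*1 = 103397/2838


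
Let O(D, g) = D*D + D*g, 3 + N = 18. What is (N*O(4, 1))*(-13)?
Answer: -3900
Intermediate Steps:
N = 15 (N = -3 + 18 = 15)
O(D, g) = D**2 + D*g
(N*O(4, 1))*(-13) = (15*(4*(4 + 1)))*(-13) = (15*(4*5))*(-13) = (15*20)*(-13) = 300*(-13) = -3900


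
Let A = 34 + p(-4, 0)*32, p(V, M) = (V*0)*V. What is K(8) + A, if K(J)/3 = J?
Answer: 58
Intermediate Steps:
K(J) = 3*J
p(V, M) = 0 (p(V, M) = 0*V = 0)
A = 34 (A = 34 + 0*32 = 34 + 0 = 34)
K(8) + A = 3*8 + 34 = 24 + 34 = 58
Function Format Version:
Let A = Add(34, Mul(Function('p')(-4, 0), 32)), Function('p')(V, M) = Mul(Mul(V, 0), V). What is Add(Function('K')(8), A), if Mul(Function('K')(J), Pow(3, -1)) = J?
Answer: 58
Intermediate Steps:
Function('K')(J) = Mul(3, J)
Function('p')(V, M) = 0 (Function('p')(V, M) = Mul(0, V) = 0)
A = 34 (A = Add(34, Mul(0, 32)) = Add(34, 0) = 34)
Add(Function('K')(8), A) = Add(Mul(3, 8), 34) = Add(24, 34) = 58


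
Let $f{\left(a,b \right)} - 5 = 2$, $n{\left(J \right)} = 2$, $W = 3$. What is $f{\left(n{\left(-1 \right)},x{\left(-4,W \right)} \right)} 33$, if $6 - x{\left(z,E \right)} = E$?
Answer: $231$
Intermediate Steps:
$x{\left(z,E \right)} = 6 - E$
$f{\left(a,b \right)} = 7$ ($f{\left(a,b \right)} = 5 + 2 = 7$)
$f{\left(n{\left(-1 \right)},x{\left(-4,W \right)} \right)} 33 = 7 \cdot 33 = 231$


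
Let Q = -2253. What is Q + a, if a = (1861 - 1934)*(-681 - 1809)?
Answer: 179517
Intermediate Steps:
a = 181770 (a = -73*(-2490) = 181770)
Q + a = -2253 + 181770 = 179517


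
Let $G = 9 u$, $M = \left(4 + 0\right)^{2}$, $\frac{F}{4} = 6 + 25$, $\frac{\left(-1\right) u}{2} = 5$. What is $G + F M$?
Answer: $1894$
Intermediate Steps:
$u = -10$ ($u = \left(-2\right) 5 = -10$)
$F = 124$ ($F = 4 \left(6 + 25\right) = 4 \cdot 31 = 124$)
$M = 16$ ($M = 4^{2} = 16$)
$G = -90$ ($G = 9 \left(-10\right) = -90$)
$G + F M = -90 + 124 \cdot 16 = -90 + 1984 = 1894$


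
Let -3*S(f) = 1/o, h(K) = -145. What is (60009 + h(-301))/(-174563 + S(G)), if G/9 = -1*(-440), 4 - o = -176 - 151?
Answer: -14861238/43335265 ≈ -0.34294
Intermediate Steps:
o = 331 (o = 4 - (-176 - 151) = 4 - 1*(-327) = 4 + 327 = 331)
G = 3960 (G = 9*(-1*(-440)) = 9*440 = 3960)
S(f) = -1/993 (S(f) = -1/3/331 = -1/3*1/331 = -1/993)
(60009 + h(-301))/(-174563 + S(G)) = (60009 - 145)/(-174563 - 1/993) = 59864/(-173341060/993) = 59864*(-993/173341060) = -14861238/43335265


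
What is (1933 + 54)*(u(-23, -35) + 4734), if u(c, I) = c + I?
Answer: 9291212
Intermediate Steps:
u(c, I) = I + c
(1933 + 54)*(u(-23, -35) + 4734) = (1933 + 54)*((-35 - 23) + 4734) = 1987*(-58 + 4734) = 1987*4676 = 9291212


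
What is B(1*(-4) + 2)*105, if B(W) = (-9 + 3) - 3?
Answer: -945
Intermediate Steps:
B(W) = -9 (B(W) = -6 - 3 = -9)
B(1*(-4) + 2)*105 = -9*105 = -945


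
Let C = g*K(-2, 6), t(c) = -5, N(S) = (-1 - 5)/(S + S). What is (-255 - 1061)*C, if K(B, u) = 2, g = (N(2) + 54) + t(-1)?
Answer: -125020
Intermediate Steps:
N(S) = -3/S (N(S) = -6*1/(2*S) = -3/S)
g = 95/2 (g = (-3/2 + 54) - 5 = 105/2 - 5 = 95/2 ≈ 47.500)
C = 95 (C = (95/2)*2 = 95)
(-255 - 1061)*C = (-255 - 1061)*95 = -1316*95 = -125020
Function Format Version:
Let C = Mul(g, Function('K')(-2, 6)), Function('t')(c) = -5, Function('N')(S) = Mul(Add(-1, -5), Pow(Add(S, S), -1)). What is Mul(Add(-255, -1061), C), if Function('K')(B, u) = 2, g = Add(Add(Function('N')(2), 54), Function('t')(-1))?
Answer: -125020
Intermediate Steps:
Function('N')(S) = Mul(-3, Pow(S, -1)) (Function('N')(S) = Mul(-6, Pow(Mul(2, S), -1)) = Mul(-6, Mul(Rational(1, 2), Pow(S, -1))) = Mul(-3, Pow(S, -1)))
g = Rational(95, 2) (g = Add(Add(Mul(-3, Pow(2, -1)), 54), -5) = Add(Add(Mul(-3, Rational(1, 2)), 54), -5) = Add(Add(Rational(-3, 2), 54), -5) = Add(Rational(105, 2), -5) = Rational(95, 2) ≈ 47.500)
C = 95 (C = Mul(Rational(95, 2), 2) = 95)
Mul(Add(-255, -1061), C) = Mul(Add(-255, -1061), 95) = Mul(-1316, 95) = -125020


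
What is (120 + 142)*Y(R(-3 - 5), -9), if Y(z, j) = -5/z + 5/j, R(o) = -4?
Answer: 3275/18 ≈ 181.94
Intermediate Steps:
(120 + 142)*Y(R(-3 - 5), -9) = (120 + 142)*(-5/(-4) + 5/(-9)) = 262*(-5*(-¼) + 5*(-⅑)) = 262*(5/4 - 5/9) = 262*(25/36) = 3275/18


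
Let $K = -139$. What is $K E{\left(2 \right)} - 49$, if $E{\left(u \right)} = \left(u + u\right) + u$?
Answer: $-883$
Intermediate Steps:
$E{\left(u \right)} = 3 u$ ($E{\left(u \right)} = 2 u + u = 3 u$)
$K E{\left(2 \right)} - 49 = - 139 \cdot 3 \cdot 2 - 49 = \left(-139\right) 6 - 49 = -834 - 49 = -883$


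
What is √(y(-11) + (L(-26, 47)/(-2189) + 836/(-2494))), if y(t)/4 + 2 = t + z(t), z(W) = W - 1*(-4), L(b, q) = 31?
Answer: 3*I*√66521858799913/2729683 ≈ 8.9638*I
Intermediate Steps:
z(W) = 4 + W (z(W) = W + 4 = 4 + W)
y(t) = 8 + 8*t (y(t) = -8 + 4*(t + (4 + t)) = -8 + 4*(4 + 2*t) = -8 + (16 + 8*t) = 8 + 8*t)
√(y(-11) + (L(-26, 47)/(-2189) + 836/(-2494))) = √((8 + 8*(-11)) + (31/(-2189) + 836/(-2494))) = √((8 - 88) + (31*(-1/2189) + 836*(-1/2494))) = √(-80 + (-31/2189 - 418/1247)) = √(-80 - 953659/2729683) = √(-219328299/2729683) = 3*I*√66521858799913/2729683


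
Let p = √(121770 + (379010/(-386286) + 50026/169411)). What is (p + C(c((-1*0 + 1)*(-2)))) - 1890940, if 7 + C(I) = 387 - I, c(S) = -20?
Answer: -1890540 + √130370405856490254616336329/32720548773 ≈ -1.8902e+6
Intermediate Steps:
C(I) = 380 - I (C(I) = -7 + (387 - I) = 380 - I)
p = √130370405856490254616336329/32720548773 (p = √(121770 + (379010*(-1/386286) + 50026*(1/169411))) = √(121770 + (-189505/193143 + 50026/169411)) = √(121770 - 22442059837/32720548773) = √(3984358782028373/32720548773) = √130370405856490254616336329/32720548773 ≈ 348.95)
(p + C(c((-1*0 + 1)*(-2)))) - 1890940 = (√130370405856490254616336329/32720548773 + (380 - 1*(-20))) - 1890940 = (√130370405856490254616336329/32720548773 + (380 + 20)) - 1890940 = (√130370405856490254616336329/32720548773 + 400) - 1890940 = (400 + √130370405856490254616336329/32720548773) - 1890940 = -1890540 + √130370405856490254616336329/32720548773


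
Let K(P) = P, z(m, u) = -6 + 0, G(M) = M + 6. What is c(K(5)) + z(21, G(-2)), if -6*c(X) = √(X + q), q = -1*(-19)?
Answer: -6 - √6/3 ≈ -6.8165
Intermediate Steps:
G(M) = 6 + M
z(m, u) = -6
q = 19
c(X) = -√(19 + X)/6 (c(X) = -√(X + 19)/6 = -√(19 + X)/6)
c(K(5)) + z(21, G(-2)) = -√(19 + 5)/6 - 6 = -√6/3 - 6 = -6 - √6/3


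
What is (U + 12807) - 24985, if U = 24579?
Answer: 12401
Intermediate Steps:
(U + 12807) - 24985 = (24579 + 12807) - 24985 = 37386 - 24985 = 12401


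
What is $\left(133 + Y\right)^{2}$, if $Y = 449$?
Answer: $338724$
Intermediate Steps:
$\left(133 + Y\right)^{2} = \left(133 + 449\right)^{2} = 582^{2} = 338724$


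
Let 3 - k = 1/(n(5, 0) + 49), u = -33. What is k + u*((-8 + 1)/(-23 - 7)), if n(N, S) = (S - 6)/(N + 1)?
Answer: -1133/240 ≈ -4.7208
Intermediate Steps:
n(N, S) = (-6 + S)/(1 + N)
k = 143/48 (k = 3 - 1/((-6 + 0)/(1 + 5) + 49) = 3 - 1/(-6/6 + 49) = 3 - 1/((⅙)*(-6) + 49) = 3 - 1/(-1 + 49) = 3 - 1/48 = 143/48 ≈ 2.9792)
k + u*((-8 + 1)/(-23 - 7)) = 143/48 - 33*(-8 + 1)/(-23 - 7) = 143/48 - (-231)/(-30) = 143/48 - (-231)*(-1)/30 = 143/48 - 33*7/30 = 143/48 - 77/10 = -1133/240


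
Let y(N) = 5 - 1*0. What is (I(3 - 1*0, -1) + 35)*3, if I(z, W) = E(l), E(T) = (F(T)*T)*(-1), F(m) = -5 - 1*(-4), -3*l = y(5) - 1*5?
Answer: 105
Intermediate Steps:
y(N) = 5 (y(N) = 5 + 0 = 5)
l = 0 (l = -(5 - 1*5)/3 = -(5 - 5)/3 = -⅓*0 = 0)
F(m) = -1 (F(m) = -5 + 4 = -1)
E(T) = T (E(T) = -T*(-1) = T)
I(z, W) = 0
(I(3 - 1*0, -1) + 35)*3 = (0 + 35)*3 = 35*3 = 105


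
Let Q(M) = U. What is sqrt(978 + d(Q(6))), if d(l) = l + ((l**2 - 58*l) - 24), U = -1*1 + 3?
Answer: 2*sqrt(211) ≈ 29.052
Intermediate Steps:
U = 2 (U = -1 + 3 = 2)
Q(M) = 2
d(l) = -24 + l**2 - 57*l (d(l) = l + (-24 + l**2 - 58*l) = -24 + l**2 - 57*l)
sqrt(978 + d(Q(6))) = sqrt(978 + (-24 + 2**2 - 57*2)) = sqrt(978 + (-24 + 4 - 114)) = sqrt(978 - 134) = sqrt(844) = 2*sqrt(211)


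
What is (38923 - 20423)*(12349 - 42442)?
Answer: -556720500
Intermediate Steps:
(38923 - 20423)*(12349 - 42442) = 18500*(-30093) = -556720500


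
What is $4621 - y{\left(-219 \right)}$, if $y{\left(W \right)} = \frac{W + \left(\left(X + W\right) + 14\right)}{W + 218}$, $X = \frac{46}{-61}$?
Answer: $\frac{255971}{61} \approx 4196.2$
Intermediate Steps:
$X = - \frac{46}{61}$ ($X = 46 \left(- \frac{1}{61}\right) = - \frac{46}{61} \approx -0.7541$)
$y{\left(W \right)} = \frac{\frac{808}{61} + 2 W}{218 + W}$ ($y{\left(W \right)} = \frac{W + \left(\left(- \frac{46}{61} + W\right) + 14\right)}{W + 218} = \frac{W + \left(\frac{808}{61} + W\right)}{218 + W} = \frac{\frac{808}{61} + 2 W}{218 + W}$)
$4621 - y{\left(-219 \right)} = 4621 - \frac{2 \left(404 + 61 \left(-219\right)\right)}{61 \left(218 - 219\right)} = 4621 - \frac{2 \left(404 - 13359\right)}{61 \left(-1\right)} = 4621 - \frac{2}{61} \left(-1\right) \left(-12955\right) = 4621 - \frac{25910}{61} = \frac{255971}{61}$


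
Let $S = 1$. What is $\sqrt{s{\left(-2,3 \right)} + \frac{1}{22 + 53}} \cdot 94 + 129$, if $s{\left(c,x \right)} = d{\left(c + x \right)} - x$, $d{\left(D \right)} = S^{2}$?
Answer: $129 + \frac{94 i \sqrt{447}}{15} \approx 129.0 + 132.49 i$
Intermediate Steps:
$d{\left(D \right)} = 1$ ($d{\left(D \right)} = 1^{2} = 1$)
$s{\left(c,x \right)} = 1 - x$
$\sqrt{s{\left(-2,3 \right)} + \frac{1}{22 + 53}} \cdot 94 + 129 = \sqrt{\left(1 - 3\right) + \frac{1}{22 + 53}} \cdot 94 + 129 = \sqrt{\left(1 - 3\right) + \frac{1}{75}} \cdot 94 + 129 = \sqrt{-2 + \frac{1}{75}} \cdot 94 + 129 = \sqrt{- \frac{149}{75}} \cdot 94 + 129 = \frac{i \sqrt{447}}{15} \cdot 94 + 129 = \frac{94 i \sqrt{447}}{15} + 129 = 129 + \frac{94 i \sqrt{447}}{15}$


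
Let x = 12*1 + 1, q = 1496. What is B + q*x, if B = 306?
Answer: 19754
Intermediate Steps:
x = 13 (x = 12 + 1 = 13)
B + q*x = 306 + 1496*13 = 306 + 19448 = 19754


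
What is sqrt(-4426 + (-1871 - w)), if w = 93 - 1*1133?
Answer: I*sqrt(5257) ≈ 72.505*I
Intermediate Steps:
w = -1040 (w = 93 - 1133 = -1040)
sqrt(-4426 + (-1871 - w)) = sqrt(-4426 + (-1871 - 1*(-1040))) = sqrt(-4426 + (-1871 + 1040)) = sqrt(-4426 - 831) = sqrt(-5257) = I*sqrt(5257)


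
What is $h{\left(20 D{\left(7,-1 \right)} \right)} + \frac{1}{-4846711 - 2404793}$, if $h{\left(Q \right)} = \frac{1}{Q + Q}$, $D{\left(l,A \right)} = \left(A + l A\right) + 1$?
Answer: $- \frac{906473}{253802640} \approx -0.0035716$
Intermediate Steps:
$D{\left(l,A \right)} = 1 + A + A l$ ($D{\left(l,A \right)} = \left(A + A l\right) + 1 = 1 + A + A l$)
$h{\left(Q \right)} = \frac{1}{2 Q}$
$h{\left(20 D{\left(7,-1 \right)} \right)} + \frac{1}{-4846711 - 2404793} = \frac{1}{2 \cdot 20 \left(1 - 1 - 7\right)} + \frac{1}{-4846711 - 2404793} = \frac{1}{2 \cdot 20 \left(1 - 1 - 7\right)} + \frac{1}{-7251504} = \frac{1}{2 \cdot 20 \left(-7\right)} - \frac{1}{7251504} = \frac{1}{2 \left(-140\right)} - \frac{1}{7251504} = \frac{1}{2} \left(- \frac{1}{140}\right) - \frac{1}{7251504} = - \frac{1}{280} - \frac{1}{7251504} = - \frac{906473}{253802640}$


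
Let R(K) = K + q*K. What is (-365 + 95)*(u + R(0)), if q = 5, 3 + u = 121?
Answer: -31860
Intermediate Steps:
u = 118 (u = -3 + 121 = 118)
R(K) = 6*K (R(K) = K + 5*K = 6*K)
(-365 + 95)*(u + R(0)) = (-365 + 95)*(118 + 6*0) = -270*(118 + 0) = -270*118 = -31860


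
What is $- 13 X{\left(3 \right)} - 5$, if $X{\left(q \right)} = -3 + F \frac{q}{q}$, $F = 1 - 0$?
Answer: $21$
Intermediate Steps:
$F = 1$ ($F = 1 + 0 = 1$)
$X{\left(q \right)} = -2$ ($X{\left(q \right)} = -3 + 1 \frac{q}{q} = -3 + 1 \cdot 1 = -3 + 1 = -2$)
$- 13 X{\left(3 \right)} - 5 = \left(-13\right) \left(-2\right) - 5 = 26 - 5 = 21$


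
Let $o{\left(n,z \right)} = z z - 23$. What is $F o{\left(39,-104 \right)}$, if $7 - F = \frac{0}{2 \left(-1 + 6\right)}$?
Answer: $75551$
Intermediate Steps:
$F = 7$ ($F = 7 - \frac{0}{2 \left(-1 + 6\right)} = 7 - \frac{0}{2 \cdot 5} = 7 - \frac{0}{10} = 7 - 0 \cdot \frac{1}{10} = 7 - 0 = 7 + 0 = 7$)
$o{\left(n,z \right)} = -23 + z^{2}$ ($o{\left(n,z \right)} = z^{2} - 23 = -23 + z^{2}$)
$F o{\left(39,-104 \right)} = 7 \left(-23 + \left(-104\right)^{2}\right) = 7 \left(-23 + 10816\right) = 7 \cdot 10793 = 75551$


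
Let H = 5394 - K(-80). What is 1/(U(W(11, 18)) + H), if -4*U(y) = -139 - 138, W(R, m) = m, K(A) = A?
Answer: 4/22173 ≈ 0.00018040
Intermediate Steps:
U(y) = 277/4 (U(y) = -(-139 - 138)/4 = -1/4*(-277) = 277/4)
H = 5474 (H = 5394 - 1*(-80) = 5394 + 80 = 5474)
1/(U(W(11, 18)) + H) = 1/(277/4 + 5474) = 1/(22173/4) = 4/22173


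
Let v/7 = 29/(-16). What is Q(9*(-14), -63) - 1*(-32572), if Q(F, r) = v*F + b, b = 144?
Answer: 274517/8 ≈ 34315.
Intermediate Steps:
v = -203/16 (v = 7*(29/(-16)) = 7*(29*(-1/16)) = 7*(-29/16) = -203/16 ≈ -12.688)
Q(F, r) = 144 - 203*F/16 (Q(F, r) = -203*F/16 + 144 = 144 - 203*F/16)
Q(9*(-14), -63) - 1*(-32572) = (144 - 1827*(-14)/16) - 1*(-32572) = (144 - 203/16*(-126)) + 32572 = (144 + 12789/8) + 32572 = 13941/8 + 32572 = 274517/8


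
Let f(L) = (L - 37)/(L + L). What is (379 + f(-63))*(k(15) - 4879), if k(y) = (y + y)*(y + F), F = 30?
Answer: -84438383/63 ≈ -1.3403e+6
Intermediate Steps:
k(y) = 2*y*(30 + y) (k(y) = (y + y)*(y + 30) = (2*y)*(30 + y) = 2*y*(30 + y))
f(L) = (-37 + L)/(2*L) (f(L) = (-37 + L)/((2*L)) = (-37 + L)*(1/(2*L)) = (-37 + L)/(2*L))
(379 + f(-63))*(k(15) - 4879) = (379 + (½)*(-37 - 63)/(-63))*(2*15*(30 + 15) - 4879) = (379 + (½)*(-1/63)*(-100))*(2*15*45 - 4879) = (379 + 50/63)*(1350 - 4879) = (23927/63)*(-3529) = -84438383/63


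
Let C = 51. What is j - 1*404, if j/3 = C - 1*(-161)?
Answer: 232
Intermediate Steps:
j = 636 (j = 3*(51 - 1*(-161)) = 3*(51 + 161) = 3*212 = 636)
j - 1*404 = 636 - 1*404 = 636 - 404 = 232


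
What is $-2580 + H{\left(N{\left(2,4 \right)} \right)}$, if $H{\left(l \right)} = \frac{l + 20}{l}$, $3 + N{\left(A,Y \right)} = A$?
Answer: $-2599$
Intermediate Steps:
$N{\left(A,Y \right)} = -3 + A$
$H{\left(l \right)} = \frac{20 + l}{l}$
$-2580 + H{\left(N{\left(2,4 \right)} \right)} = -2580 + \frac{20 + \left(-3 + 2\right)}{-3 + 2} = -2580 + \frac{20 - 1}{-1} = -2580 - 19 = -2599$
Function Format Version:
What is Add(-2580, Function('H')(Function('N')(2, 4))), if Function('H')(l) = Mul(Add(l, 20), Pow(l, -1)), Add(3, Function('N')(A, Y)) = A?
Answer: -2599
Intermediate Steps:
Function('N')(A, Y) = Add(-3, A)
Function('H')(l) = Mul(Pow(l, -1), Add(20, l)) (Function('H')(l) = Mul(Add(20, l), Pow(l, -1)) = Mul(Pow(l, -1), Add(20, l)))
Add(-2580, Function('H')(Function('N')(2, 4))) = Add(-2580, Mul(Pow(Add(-3, 2), -1), Add(20, Add(-3, 2)))) = Add(-2580, Mul(Pow(-1, -1), Add(20, -1))) = Add(-2580, Mul(-1, 19)) = Add(-2580, -19) = -2599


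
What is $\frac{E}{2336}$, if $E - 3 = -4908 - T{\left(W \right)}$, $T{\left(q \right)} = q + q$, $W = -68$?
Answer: $- \frac{4769}{2336} \approx -2.0415$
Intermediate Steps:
$T{\left(q \right)} = 2 q$
$E = -4769$ ($E = 3 - \left(4908 + 2 \left(-68\right)\right) = 3 - 4772 = -4769$)
$\frac{E}{2336} = - \frac{4769}{2336}$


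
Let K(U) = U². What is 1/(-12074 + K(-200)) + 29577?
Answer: 825967303/27926 ≈ 29577.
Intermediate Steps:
1/(-12074 + K(-200)) + 29577 = 1/(-12074 + (-200)²) + 29577 = 1/(-12074 + 40000) + 29577 = 1/27926 + 29577 = 825967303/27926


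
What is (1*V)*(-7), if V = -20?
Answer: 140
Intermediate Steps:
(1*V)*(-7) = (1*(-20))*(-7) = -20*(-7) = 140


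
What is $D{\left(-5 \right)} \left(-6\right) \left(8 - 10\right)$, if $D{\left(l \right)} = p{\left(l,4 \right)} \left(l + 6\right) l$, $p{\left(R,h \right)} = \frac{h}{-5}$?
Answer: $48$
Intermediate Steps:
$p{\left(R,h \right)} = - \frac{h}{5}$ ($p{\left(R,h \right)} = h \left(- \frac{1}{5}\right) = - \frac{h}{5}$)
$D{\left(l \right)} = l \left(- \frac{24}{5} - \frac{4 l}{5}\right)$ ($D{\left(l \right)} = \left(- \frac{1}{5}\right) 4 \left(l + 6\right) l = - \frac{4 \left(6 + l\right)}{5} l = \left(- \frac{24}{5} - \frac{4 l}{5}\right) l = l \left(- \frac{24}{5} - \frac{4 l}{5}\right)$)
$D{\left(-5 \right)} \left(-6\right) \left(8 - 10\right) = \left(- \frac{4}{5}\right) \left(-5\right) \left(6 - 5\right) \left(-6\right) \left(8 - 10\right) = \left(- \frac{4}{5}\right) \left(-5\right) 1 \left(-6\right) \left(8 - 10\right) = 4 \left(-6\right) \left(-2\right) = \left(-24\right) \left(-2\right) = 48$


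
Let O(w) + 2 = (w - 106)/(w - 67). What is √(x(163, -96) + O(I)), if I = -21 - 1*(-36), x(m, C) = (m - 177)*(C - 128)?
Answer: √12543/2 ≈ 55.998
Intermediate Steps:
x(m, C) = (-177 + m)*(-128 + C)
I = 15 (I = -21 + 36 = 15)
O(w) = -2 + (-106 + w)/(-67 + w) (O(w) = -2 + (w - 106)/(w - 67) = -2 + (-106 + w)/(-67 + w))
√(x(163, -96) + O(I)) = √((22656 - 177*(-96) - 128*163 - 96*163) + (28 - 1*15)/(-67 + 15)) = √((22656 + 16992 - 20864 - 15648) + (28 - 15)/(-52)) = √(3136 - 1/52*13) = √(3136 - ¼) = √(12543/4) = √12543/2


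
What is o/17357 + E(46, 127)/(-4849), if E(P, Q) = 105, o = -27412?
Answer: -134743273/84164093 ≈ -1.6010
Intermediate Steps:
o/17357 + E(46, 127)/(-4849) = -27412/17357 + 105/(-4849) = -27412*1/17357 + 105*(-1/4849) = -27412/17357 - 105/4849 = -134743273/84164093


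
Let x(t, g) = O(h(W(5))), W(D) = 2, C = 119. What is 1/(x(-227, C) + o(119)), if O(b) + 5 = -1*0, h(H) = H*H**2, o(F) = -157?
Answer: -1/162 ≈ -0.0061728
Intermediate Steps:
h(H) = H**3
O(b) = -5 (O(b) = -5 - 1*0 = -5 + 0 = -5)
x(t, g) = -5
1/(x(-227, C) + o(119)) = 1/(-5 - 157) = 1/(-162) = -1/162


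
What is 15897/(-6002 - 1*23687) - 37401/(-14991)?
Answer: 290695454/148355933 ≈ 1.9594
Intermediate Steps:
15897/(-6002 - 1*23687) - 37401/(-14991) = 15897/(-6002 - 23687) - 37401*(-1/14991) = 15897/(-29689) + 12467/4997 = 15897*(-1/29689) + 12467/4997 = -15897/29689 + 12467/4997 = 290695454/148355933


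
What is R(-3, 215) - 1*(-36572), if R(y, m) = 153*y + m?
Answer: 36328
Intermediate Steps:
R(y, m) = m + 153*y
R(-3, 215) - 1*(-36572) = (215 + 153*(-3)) - 1*(-36572) = (215 - 459) + 36572 = -244 + 36572 = 36328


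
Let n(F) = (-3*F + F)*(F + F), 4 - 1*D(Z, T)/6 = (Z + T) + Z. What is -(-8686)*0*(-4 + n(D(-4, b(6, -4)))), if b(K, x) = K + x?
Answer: 0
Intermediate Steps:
D(Z, T) = 24 - 12*Z - 6*T (D(Z, T) = 24 - 6*((Z + T) + Z) = 24 - 6*((T + Z) + Z) = 24 - 6*(T + 2*Z) = 24 + (-12*Z - 6*T) = 24 - 12*Z - 6*T)
n(F) = -4*F² (n(F) = (-2*F)*(2*F) = -4*F²)
-(-8686)*0*(-4 + n(D(-4, b(6, -4)))) = -(-8686)*0*(-4 - 4*(24 - 12*(-4) - 6*(6 - 4))²) = -(-8686)*0*(-4 - 4*(24 + 48 - 6*2)²) = -(-8686)*0*(-4 - 4*(24 + 48 - 12)²) = -(-8686)*0*(-4 - 4*60²) = -(-8686)*0*(-4 - 4*3600) = -(-8686)*0*(-4 - 14400) = -(-8686)*0*(-14404) = -(-8686)*0 = -86*0 = 0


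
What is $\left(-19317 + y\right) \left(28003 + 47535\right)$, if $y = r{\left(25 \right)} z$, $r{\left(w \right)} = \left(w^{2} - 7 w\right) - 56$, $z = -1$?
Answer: $-1488929518$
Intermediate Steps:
$r{\left(w \right)} = -56 + w^{2} - 7 w$
$y = -394$ ($y = \left(-56 + 25^{2} - 175\right) \left(-1\right) = \left(-56 + 625 - 175\right) \left(-1\right) = 394 \left(-1\right) = -394$)
$\left(-19317 + y\right) \left(28003 + 47535\right) = \left(-19317 - 394\right) \left(28003 + 47535\right) = \left(-19711\right) 75538 = -1488929518$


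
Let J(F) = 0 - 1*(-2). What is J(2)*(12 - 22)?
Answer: -20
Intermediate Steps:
J(F) = 2 (J(F) = 0 + 2 = 2)
J(2)*(12 - 22) = 2*(12 - 22) = 2*(-10) = -20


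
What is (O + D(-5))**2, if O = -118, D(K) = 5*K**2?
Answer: 49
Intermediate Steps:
(O + D(-5))**2 = (-118 + 5*(-5)**2)**2 = (-118 + 5*25)**2 = (-118 + 125)**2 = 7**2 = 49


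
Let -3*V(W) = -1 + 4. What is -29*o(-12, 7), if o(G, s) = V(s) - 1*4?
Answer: 145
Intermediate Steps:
V(W) = -1 (V(W) = -(-1 + 4)/3 = -⅓*3 = -1)
o(G, s) = -5 (o(G, s) = -1 - 1*4 = -1 - 4 = -5)
-29*o(-12, 7) = -29*(-5) = 145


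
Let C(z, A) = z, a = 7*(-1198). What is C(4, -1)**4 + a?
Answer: -8130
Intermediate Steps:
a = -8386
C(4, -1)**4 + a = 4**4 - 8386 = 256 - 8386 = -8130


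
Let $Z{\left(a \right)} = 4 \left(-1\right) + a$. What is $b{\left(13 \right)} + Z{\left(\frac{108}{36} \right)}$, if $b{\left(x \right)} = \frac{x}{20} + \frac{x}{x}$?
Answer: $\frac{13}{20} \approx 0.65$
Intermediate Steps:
$b{\left(x \right)} = 1 + \frac{x}{20}$ ($b{\left(x \right)} = x \frac{1}{20} + 1 = \frac{x}{20} + 1 = 1 + \frac{x}{20}$)
$Z{\left(a \right)} = -4 + a$
$b{\left(13 \right)} + Z{\left(\frac{108}{36} \right)} = \left(1 + \frac{1}{20} \cdot 13\right) - \left(4 - \frac{108}{36}\right) = \left(1 + \frac{13}{20}\right) + \left(-4 + 108 \cdot \frac{1}{36}\right) = \frac{33}{20} + \left(-4 + 3\right) = \frac{33}{20} - 1 = \frac{13}{20}$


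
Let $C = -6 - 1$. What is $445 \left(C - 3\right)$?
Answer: $-4450$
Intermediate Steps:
$C = -7$ ($C = -6 - 1 = -7$)
$445 \left(C - 3\right) = 445 \left(-7 - 3\right) = 445 \left(-10\right) = -4450$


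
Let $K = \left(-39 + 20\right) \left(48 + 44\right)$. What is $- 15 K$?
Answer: $26220$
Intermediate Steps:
$K = -1748$ ($K = \left(-19\right) 92 = -1748$)
$- 15 K = \left(-15\right) \left(-1748\right) = 26220$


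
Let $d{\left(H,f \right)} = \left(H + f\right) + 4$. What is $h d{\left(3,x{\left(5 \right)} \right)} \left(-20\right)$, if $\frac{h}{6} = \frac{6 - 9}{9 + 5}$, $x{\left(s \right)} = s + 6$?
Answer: $\frac{3240}{7} \approx 462.86$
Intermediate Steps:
$x{\left(s \right)} = 6 + s$
$d{\left(H,f \right)} = 4 + H + f$
$h = - \frac{9}{7}$ ($h = 6 \frac{6 - 9}{9 + 5} = 6 \left(- \frac{3}{14}\right) = - \frac{9}{7} \approx -1.2857$)
$h d{\left(3,x{\left(5 \right)} \right)} \left(-20\right) = - \frac{9 \left(4 + 3 + \left(6 + 5\right)\right)}{7} \left(-20\right) = - \frac{9 \left(4 + 3 + 11\right)}{7} \left(-20\right) = \left(- \frac{9}{7}\right) 18 \left(-20\right) = \left(- \frac{162}{7}\right) \left(-20\right) = \frac{3240}{7}$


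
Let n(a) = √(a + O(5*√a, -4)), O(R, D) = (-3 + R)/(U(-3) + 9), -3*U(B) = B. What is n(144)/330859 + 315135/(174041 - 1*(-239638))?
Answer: 105045/137893 + √14970/3308590 ≈ 0.76182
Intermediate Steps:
U(B) = -B/3
O(R, D) = -3/10 + R/10 (O(R, D) = (-3 + R)/(-⅓*(-3) + 9) = (-3 + R)/(1 + 9) = (-3 + R)/10 = (-3 + R)*(⅒) = -3/10 + R/10)
n(a) = √(-3/10 + a + √a/2) (n(a) = √(a + (-3/10 + (5*√a)/10)) = √(a + (-3/10 + √a/2)) = √(-3/10 + a + √a/2))
n(144)/330859 + 315135/(174041 - 1*(-239638)) = (√(-30 + 50*√144 + 100*144)/10)/330859 + 315135/(174041 - 1*(-239638)) = (√(-30 + 50*12 + 14400)/10)*(1/330859) + 315135/(174041 + 239638) = (√(-30 + 600 + 14400)/10)*(1/330859) + 315135/413679 = (√14970/10)*(1/330859) + 315135*(1/413679) = √14970/3308590 + 105045/137893 = 105045/137893 + √14970/3308590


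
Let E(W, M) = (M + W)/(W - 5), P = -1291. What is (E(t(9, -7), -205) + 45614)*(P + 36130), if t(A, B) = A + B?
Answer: 1591503585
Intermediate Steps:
E(W, M) = (M + W)/(-5 + W)
(E(t(9, -7), -205) + 45614)*(P + 36130) = ((-205 + (9 - 7))/(-5 + (9 - 7)) + 45614)*(-1291 + 36130) = ((-205 + 2)/(-5 + 2) + 45614)*34839 = (-203/(-3) + 45614)*34839 = (-⅓*(-203) + 45614)*34839 = (203/3 + 45614)*34839 = (137045/3)*34839 = 1591503585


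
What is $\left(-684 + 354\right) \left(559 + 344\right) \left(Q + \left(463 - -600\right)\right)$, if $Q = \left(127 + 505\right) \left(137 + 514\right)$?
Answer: $-122919385050$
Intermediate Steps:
$Q = 411432$ ($Q = 632 \cdot 651 = 411432$)
$\left(-684 + 354\right) \left(559 + 344\right) \left(Q + \left(463 - -600\right)\right) = \left(-684 + 354\right) \left(559 + 344\right) \left(411432 + \left(463 - -600\right)\right) = \left(-330\right) 903 \left(411432 + \left(463 + 600\right)\right) = - 297990 \left(411432 + 1063\right) = \left(-297990\right) 412495 = -122919385050$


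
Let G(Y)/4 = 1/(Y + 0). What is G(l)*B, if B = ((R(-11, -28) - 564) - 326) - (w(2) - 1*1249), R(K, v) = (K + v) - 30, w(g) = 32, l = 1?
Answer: 1032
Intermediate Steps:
R(K, v) = -30 + K + v
G(Y) = 4/Y (G(Y) = 4/(Y + 0) = 4/Y)
B = 258 (B = (((-30 - 11 - 28) - 564) - 326) - (32 - 1*1249) = ((-69 - 564) - 326) - (32 - 1249) = (-633 - 326) - 1*(-1217) = -959 + 1217 = 258)
G(l)*B = (4/1)*258 = (4*1)*258 = 4*258 = 1032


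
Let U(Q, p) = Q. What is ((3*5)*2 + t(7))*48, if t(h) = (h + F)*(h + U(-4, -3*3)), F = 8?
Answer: 3600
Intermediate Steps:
t(h) = (-4 + h)*(8 + h) (t(h) = (h + 8)*(h - 4) = (8 + h)*(-4 + h) = (-4 + h)*(8 + h))
((3*5)*2 + t(7))*48 = ((3*5)*2 + (-32 + 7² + 4*7))*48 = (15*2 + (-32 + 49 + 28))*48 = (30 + 45)*48 = 75*48 = 3600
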